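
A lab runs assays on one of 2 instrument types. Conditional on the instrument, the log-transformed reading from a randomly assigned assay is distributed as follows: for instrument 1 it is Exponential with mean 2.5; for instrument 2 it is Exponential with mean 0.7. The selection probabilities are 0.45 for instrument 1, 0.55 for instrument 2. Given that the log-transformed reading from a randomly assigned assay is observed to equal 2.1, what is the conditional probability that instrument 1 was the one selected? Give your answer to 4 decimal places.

Likelihoods f(2.1 | ·): 1: 0.172684; 2: 0.0711244.
Posterior ∝ prior × likelihood. Numerator for 1: 0.45·0.172684 = 0.0777079.
Normalizing constant: 0.45·0.172684 + 0.55·0.0711244 = 0.116826.
P(1 | observation) = 0.0777079 / 0.116826 = 0.665158.

0.6652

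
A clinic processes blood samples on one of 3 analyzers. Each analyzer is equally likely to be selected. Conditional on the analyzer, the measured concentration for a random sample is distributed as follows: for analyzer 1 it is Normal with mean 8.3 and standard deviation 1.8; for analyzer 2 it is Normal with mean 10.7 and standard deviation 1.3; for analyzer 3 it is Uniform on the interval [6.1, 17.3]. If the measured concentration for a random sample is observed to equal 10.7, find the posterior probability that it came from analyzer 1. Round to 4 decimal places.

Likelihoods f(10.7 | ·): 1: 0.0911167; 2: 0.306879; 3: 0.0892857.
Posterior ∝ prior × likelihood. Numerator for 1: 0.333333·0.0911167 = 0.0303722.
Normalizing constant: 0.333333·0.0911167 + 0.333333·0.306879 + 0.333333·0.0892857 = 0.162427.
P(1 | observation) = 0.0303722 / 0.162427 = 0.18699.

0.1870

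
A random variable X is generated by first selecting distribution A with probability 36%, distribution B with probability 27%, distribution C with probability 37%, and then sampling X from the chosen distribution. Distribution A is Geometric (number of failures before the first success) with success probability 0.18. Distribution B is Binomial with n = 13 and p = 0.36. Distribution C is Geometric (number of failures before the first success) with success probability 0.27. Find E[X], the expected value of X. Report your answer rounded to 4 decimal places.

3.9040

Component means — A: 4.55556; B: 4.68; C: 2.7037.
E[X] = 0.36·4.55556 + 0.27·4.68 + 0.37·2.7037 = 3.90397.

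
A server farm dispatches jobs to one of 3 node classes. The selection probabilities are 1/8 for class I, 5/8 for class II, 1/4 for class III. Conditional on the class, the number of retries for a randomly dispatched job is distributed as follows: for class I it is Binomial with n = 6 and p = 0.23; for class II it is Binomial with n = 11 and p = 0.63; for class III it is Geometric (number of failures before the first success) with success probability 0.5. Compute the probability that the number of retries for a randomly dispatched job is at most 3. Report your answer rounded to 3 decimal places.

0.367

Conditional on each class, P(X ≤ 3): I: 0.971991; II: 0.0176797; III: 0.9375.
By total probability, P(X ≤ 3) = 0.125·0.971991 + 0.625·0.0176797 + 0.25·0.9375 = 0.366924.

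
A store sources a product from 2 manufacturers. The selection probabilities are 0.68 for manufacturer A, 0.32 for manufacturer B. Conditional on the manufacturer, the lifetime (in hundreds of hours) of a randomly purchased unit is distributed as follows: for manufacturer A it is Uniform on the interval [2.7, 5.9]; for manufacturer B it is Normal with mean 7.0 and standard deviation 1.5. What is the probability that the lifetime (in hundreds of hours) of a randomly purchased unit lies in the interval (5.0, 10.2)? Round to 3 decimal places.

0.477

Conditional on each manufacturer, P(5.0 < X < 10.2): A: 0.28125; B: 0.89234.
By total probability, P(5.0 < X < 10.2) = 0.68·0.28125 + 0.32·0.89234 = 0.476799.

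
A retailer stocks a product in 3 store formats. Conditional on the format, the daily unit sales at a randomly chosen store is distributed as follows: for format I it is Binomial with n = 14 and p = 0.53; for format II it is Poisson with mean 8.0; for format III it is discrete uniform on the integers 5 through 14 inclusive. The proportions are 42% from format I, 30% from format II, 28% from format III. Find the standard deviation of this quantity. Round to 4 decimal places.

2.6296

Per component, I: μ=7.42, E[X²]=58.5438; II: μ=8, E[X²]=72; III: μ=9.5, E[X²]=98.5.
E[X] = 0.42·7.42 + 0.3·8 + 0.28·9.5 = 8.1764.
E[X²] = 0.42·58.5438 + 0.3·72 + 0.28·98.5 = 73.7684.
Var(X) = E[X²] − (E[X])² = 73.7684 − 66.8535 = 6.91488.
SD(X) = √6.91488 = 2.62962.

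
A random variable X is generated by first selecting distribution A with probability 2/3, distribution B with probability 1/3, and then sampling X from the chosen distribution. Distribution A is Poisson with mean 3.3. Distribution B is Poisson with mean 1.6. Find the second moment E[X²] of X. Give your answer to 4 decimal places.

For each component E[X²] = Var + (mean)², giving A: 14.19; B: 4.16.
Overall E[X²] = 0.666667·14.19 + 0.333333·4.16 = 10.8467.

10.8467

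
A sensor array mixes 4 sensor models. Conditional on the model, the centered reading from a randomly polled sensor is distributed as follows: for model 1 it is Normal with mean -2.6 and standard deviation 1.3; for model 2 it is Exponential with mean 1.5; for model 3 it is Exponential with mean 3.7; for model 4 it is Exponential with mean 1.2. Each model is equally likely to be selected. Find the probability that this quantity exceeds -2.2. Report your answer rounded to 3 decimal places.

0.845

Conditional on each model, P(X > -2.2): 1: 0.379158; 2: 1; 3: 1; 4: 1.
By total probability, P(X > -2.2) = 0.25·0.379158 + 0.25·1 + 0.25·1 + 0.25·1 = 0.84479.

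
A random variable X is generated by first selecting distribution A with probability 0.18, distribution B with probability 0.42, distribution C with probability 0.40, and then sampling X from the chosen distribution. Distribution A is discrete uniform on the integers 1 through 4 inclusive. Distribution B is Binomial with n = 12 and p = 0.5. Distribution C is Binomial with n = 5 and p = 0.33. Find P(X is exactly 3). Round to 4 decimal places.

0.1321

Conditional on each component, P(X = 3): A: 0.25; B: 0.0537109; C: 0.161321.
By total probability, P(X = 3) = 0.18·0.25 + 0.42·0.0537109 + 0.4·0.161321 = 0.132087.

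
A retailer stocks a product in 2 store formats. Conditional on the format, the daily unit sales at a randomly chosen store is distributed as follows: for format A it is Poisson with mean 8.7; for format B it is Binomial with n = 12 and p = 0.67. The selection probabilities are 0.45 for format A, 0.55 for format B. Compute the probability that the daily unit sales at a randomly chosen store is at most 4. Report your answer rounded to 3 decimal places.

Conditional on each format, P(X ≤ 4): A: 0.0659685; B: 0.0175957.
By total probability, P(X ≤ 4) = 0.45·0.0659685 + 0.55·0.0175957 = 0.0393634.

0.039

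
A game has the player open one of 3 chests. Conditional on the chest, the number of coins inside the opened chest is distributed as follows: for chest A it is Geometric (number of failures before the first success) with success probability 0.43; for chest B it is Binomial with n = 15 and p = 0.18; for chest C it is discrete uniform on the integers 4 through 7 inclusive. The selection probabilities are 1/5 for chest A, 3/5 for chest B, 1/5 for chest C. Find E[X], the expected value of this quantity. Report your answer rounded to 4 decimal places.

2.9851

Component means — A: 1.32558; B: 2.7; C: 5.5.
E[X] = 0.2·1.32558 + 0.6·2.7 + 0.2·5.5 = 2.98512.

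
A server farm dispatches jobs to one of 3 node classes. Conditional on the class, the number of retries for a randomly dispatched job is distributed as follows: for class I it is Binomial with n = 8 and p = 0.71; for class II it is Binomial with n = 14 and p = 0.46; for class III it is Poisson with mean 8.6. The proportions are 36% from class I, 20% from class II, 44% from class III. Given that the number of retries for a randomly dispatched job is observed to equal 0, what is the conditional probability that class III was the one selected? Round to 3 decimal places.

0.601

Likelihoods P(X=0 | ·): I: 5.00246e-05; II: 0.000179272; III: 0.000184106.
Posterior ∝ prior × likelihood. Numerator for III: 0.44·0.000184106 = 8.10065e-05.
Normalizing constant: 0.36·5.00246e-05 + 0.2·0.000179272 + 0.44·0.000184106 = 0.00013487.
P(III | observation) = 8.10065e-05 / 0.00013487 = 0.600628.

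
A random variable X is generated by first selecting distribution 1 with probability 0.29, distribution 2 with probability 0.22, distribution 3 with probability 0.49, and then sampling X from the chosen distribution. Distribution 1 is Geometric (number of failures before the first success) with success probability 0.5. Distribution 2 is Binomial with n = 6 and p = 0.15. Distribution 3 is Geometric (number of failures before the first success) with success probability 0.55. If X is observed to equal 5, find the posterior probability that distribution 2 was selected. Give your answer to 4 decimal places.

Likelihoods P(X=5 | ·): 1: 0.015625; 2: 0.000387281; 3: 0.010149.
Posterior ∝ prior × likelihood. Numerator for 2: 0.22·0.000387281 = 8.52019e-05.
Normalizing constant: 0.29·0.015625 + 0.22·0.000387281 + 0.49·0.010149 = 0.00958948.
P(2 | observation) = 8.52019e-05 / 0.00958948 = 0.00888493.

0.0089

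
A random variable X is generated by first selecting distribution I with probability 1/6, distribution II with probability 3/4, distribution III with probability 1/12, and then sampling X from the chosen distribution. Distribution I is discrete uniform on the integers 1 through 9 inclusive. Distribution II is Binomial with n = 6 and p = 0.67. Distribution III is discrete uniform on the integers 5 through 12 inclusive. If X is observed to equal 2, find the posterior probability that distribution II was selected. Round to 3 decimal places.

0.764

Likelihoods P(X=2 | ·): I: 0.111111; II: 0.079854; III: 0.
Posterior ∝ prior × likelihood. Numerator for II: 0.75·0.079854 = 0.0598905.
Normalizing constant: 0.166667·0.111111 + 0.75·0.079854 + 0.0833333·0 = 0.078409.
P(II | observation) = 0.0598905 / 0.078409 = 0.763822.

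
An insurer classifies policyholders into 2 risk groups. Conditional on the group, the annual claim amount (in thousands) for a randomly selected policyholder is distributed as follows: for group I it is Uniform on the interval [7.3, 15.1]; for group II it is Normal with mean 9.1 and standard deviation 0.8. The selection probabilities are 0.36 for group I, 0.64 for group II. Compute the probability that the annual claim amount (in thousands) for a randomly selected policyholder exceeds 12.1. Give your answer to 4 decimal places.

Conditional on each group, P(X > 12.1): I: 0.384615; II: 8.84173e-05.
By total probability, P(X > 12.1) = 0.36·0.384615 + 0.64·8.84173e-05 = 0.138518.

0.1385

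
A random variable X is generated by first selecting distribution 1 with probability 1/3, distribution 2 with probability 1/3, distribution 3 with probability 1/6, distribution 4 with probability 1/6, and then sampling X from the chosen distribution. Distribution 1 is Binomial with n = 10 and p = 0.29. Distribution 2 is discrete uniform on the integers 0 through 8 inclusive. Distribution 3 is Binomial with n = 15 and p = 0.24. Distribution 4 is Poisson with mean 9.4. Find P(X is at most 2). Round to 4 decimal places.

0.2925

Conditional on each component, P(X ≤ 2): 1: 0.409899; 2: 0.333333; 3: 0.264196; 4: 0.00451508.
By total probability, P(X ≤ 2) = 0.333333·0.409899 + 0.333333·0.333333 + 0.166667·0.264196 + 0.166667·0.00451508 = 0.292529.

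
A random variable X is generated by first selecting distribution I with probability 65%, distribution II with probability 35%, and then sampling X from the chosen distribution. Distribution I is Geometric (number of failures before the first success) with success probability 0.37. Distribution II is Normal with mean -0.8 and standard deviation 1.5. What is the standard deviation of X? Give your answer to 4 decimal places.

2.2812

Per component, I: μ=1.7027, E[X²]=7.5011; II: μ=-0.8, E[X²]=2.89.
E[X] = 0.65·1.7027 + 0.35·-0.8 = 0.826757.
E[X²] = 0.65·7.5011 + 0.35·2.89 = 5.88721.
Var(X) = E[X²] − (E[X])² = 5.88721 − 0.683527 = 5.20369.
SD(X) = √5.20369 = 2.28116.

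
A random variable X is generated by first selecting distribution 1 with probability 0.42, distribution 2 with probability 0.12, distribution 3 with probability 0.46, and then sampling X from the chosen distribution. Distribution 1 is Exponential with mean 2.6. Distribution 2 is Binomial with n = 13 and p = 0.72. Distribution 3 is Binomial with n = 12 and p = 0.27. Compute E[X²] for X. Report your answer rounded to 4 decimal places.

22.4229

For each component E[X²] = Var + (mean)², giving 1: 13.52; 2: 90.2304; 3: 12.8628.
Overall E[X²] = 0.42·13.52 + 0.12·90.2304 + 0.46·12.8628 = 22.4229.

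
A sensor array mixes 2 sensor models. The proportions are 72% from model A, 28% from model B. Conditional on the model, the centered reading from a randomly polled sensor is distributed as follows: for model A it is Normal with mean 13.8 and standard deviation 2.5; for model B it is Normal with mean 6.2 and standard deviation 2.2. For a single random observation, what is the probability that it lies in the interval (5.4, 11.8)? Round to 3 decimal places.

Conditional on each model, P(5.4 < X < 11.8): A: 0.211466; B: 0.636478.
By total probability, P(5.4 < X < 11.8) = 0.72·0.211466 + 0.28·0.636478 = 0.330469.

0.330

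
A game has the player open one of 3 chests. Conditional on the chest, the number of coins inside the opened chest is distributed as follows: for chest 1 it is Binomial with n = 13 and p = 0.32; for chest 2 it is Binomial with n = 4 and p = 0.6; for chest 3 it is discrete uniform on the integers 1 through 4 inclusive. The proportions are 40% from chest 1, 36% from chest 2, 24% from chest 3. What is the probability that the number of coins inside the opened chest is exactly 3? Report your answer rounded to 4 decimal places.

Conditional on each chest, P(X = 3): 1: 0.198109; 2: 0.3456; 3: 0.25.
By total probability, P(X = 3) = 0.4·0.198109 + 0.36·0.3456 + 0.24·0.25 = 0.26366.

0.2637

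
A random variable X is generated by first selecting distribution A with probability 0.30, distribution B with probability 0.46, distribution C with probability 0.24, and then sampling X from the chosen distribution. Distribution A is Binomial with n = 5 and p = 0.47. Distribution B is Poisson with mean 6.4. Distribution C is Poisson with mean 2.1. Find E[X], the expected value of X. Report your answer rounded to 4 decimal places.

4.1530

Component means — A: 2.35; B: 6.4; C: 2.1.
E[X] = 0.3·2.35 + 0.46·6.4 + 0.24·2.1 = 4.153.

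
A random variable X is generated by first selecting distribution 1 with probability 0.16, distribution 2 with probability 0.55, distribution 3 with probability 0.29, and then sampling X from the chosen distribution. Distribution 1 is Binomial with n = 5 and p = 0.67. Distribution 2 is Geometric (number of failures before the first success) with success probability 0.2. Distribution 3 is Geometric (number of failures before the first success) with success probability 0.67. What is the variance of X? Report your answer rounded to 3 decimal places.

Per component, 1: μ=3.35, E[X²]=12.328; 2: μ=4, E[X²]=36; 3: μ=0.492537, E[X²]=0.977723.
E[X] = 0.16·3.35 + 0.55·4 + 0.29·0.492537 = 2.87884.
E[X²] = 0.16·12.328 + 0.55·36 + 0.29·0.977723 = 22.056.
Var(X) = E[X²] − (E[X])² = 22.056 − 8.2877 = 13.7683.

13.768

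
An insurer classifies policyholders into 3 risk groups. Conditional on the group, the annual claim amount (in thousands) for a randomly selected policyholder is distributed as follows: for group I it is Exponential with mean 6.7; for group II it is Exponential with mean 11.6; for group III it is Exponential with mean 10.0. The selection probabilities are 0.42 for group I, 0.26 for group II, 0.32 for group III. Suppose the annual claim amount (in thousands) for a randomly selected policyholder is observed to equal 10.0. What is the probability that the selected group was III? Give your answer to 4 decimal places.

Likelihoods f(10.0 | ·): I: 0.0335525; II: 0.0364041; III: 0.0367879.
Posterior ∝ prior × likelihood. Numerator for III: 0.32·0.0367879 = 0.0117721.
Normalizing constant: 0.42·0.0335525 + 0.26·0.0364041 + 0.32·0.0367879 = 0.0353292.
P(III | observation) = 0.0117721 / 0.0353292 = 0.333212.

0.3332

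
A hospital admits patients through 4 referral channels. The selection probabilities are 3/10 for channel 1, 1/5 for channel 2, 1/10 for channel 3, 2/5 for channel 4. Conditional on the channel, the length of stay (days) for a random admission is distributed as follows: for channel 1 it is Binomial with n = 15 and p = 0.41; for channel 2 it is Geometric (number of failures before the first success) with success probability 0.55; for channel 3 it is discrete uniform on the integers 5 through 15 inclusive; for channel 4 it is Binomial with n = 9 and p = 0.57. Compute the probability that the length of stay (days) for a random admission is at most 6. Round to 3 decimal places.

0.719

Conditional on each channel, P(X ≤ 6): 1: 0.578595; 2: 0.996263; 3: 0.181818; 4: 0.8204.
By total probability, P(X ≤ 6) = 0.3·0.578595 + 0.2·0.996263 + 0.1·0.181818 + 0.4·0.8204 = 0.719173.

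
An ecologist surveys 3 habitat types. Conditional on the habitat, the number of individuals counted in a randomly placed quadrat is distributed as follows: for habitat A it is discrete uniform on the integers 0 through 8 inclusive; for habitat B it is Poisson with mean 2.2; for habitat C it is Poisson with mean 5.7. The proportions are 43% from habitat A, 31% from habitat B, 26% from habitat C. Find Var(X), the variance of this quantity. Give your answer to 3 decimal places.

Per component, A: μ=4, E[X²]=22.6667; B: μ=2.2, E[X²]=7.04; C: μ=5.7, E[X²]=38.19.
E[X] = 0.43·4 + 0.31·2.2 + 0.26·5.7 = 3.884.
E[X²] = 0.43·22.6667 + 0.31·7.04 + 0.26·38.19 = 21.8585.
Var(X) = E[X²] − (E[X])² = 21.8585 − 15.0855 = 6.77301.

6.773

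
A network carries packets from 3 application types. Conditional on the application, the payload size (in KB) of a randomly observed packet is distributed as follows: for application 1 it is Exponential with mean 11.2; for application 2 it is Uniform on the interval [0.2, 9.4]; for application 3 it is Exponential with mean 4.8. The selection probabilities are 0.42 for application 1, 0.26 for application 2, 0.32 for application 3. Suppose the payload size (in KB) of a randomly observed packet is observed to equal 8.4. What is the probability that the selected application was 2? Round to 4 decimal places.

Likelihoods f(8.4 | ·): 1: 0.0421756; 2: 0.108696; 3: 0.0362029.
Posterior ∝ prior × likelihood. Numerator for 2: 0.26·0.108696 = 0.0282609.
Normalizing constant: 0.42·0.0421756 + 0.26·0.108696 + 0.32·0.0362029 = 0.0575595.
P(2 | observation) = 0.0282609 / 0.0575595 = 0.490985.

0.4910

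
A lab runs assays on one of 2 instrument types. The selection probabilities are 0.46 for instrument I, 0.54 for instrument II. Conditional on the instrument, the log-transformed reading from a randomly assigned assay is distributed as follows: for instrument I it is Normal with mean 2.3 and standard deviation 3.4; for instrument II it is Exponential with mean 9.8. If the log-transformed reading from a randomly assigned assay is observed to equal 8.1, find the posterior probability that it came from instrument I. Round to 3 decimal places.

Likelihoods f(8.1 | ·): I: 0.0273858; II: 0.0446495.
Posterior ∝ prior × likelihood. Numerator for I: 0.46·0.0273858 = 0.0125975.
Normalizing constant: 0.46·0.0273858 + 0.54·0.0446495 = 0.0367082.
P(I | observation) = 0.0125975 / 0.0367082 = 0.343179.

0.343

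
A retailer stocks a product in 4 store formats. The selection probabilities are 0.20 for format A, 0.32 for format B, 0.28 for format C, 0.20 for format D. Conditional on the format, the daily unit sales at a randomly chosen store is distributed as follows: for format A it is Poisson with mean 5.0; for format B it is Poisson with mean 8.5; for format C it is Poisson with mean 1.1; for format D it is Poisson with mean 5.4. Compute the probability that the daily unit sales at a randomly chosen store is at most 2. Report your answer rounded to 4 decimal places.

0.2990

Conditional on each format, P(X ≤ 2): A: 0.124652; B: 0.00928324; C: 0.900416; D: 0.0947579.
By total probability, P(X ≤ 2) = 0.2·0.124652 + 0.32·0.00928324 + 0.28·0.900416 + 0.2·0.0947579 = 0.298969.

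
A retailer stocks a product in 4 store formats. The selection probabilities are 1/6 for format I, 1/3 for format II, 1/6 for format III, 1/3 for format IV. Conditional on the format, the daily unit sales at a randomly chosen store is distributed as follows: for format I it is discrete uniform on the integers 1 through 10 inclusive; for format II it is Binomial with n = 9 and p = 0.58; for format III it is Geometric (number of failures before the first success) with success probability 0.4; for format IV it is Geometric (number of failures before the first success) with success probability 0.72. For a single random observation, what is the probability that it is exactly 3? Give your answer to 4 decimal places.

Conditional on each format, P(X = 3): I: 0.1; II: 0.089962; III: 0.0864; IV: 0.0158054.
By total probability, P(X = 3) = 0.166667·0.1 + 0.333333·0.089962 + 0.166667·0.0864 + 0.333333·0.0158054 = 0.0663225.

0.0663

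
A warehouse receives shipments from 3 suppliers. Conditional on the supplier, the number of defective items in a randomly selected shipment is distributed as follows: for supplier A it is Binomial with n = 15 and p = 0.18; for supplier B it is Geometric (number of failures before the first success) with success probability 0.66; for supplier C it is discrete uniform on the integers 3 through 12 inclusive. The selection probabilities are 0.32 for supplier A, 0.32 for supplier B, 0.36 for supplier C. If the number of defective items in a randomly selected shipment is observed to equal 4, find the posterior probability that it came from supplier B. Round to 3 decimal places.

0.031

Likelihoods P(X=4 | ·): A: 0.161501; B: 0.00881982; C: 0.1.
Posterior ∝ prior × likelihood. Numerator for B: 0.32·0.00881982 = 0.00282234.
Normalizing constant: 0.32·0.161501 + 0.32·0.00881982 + 0.36·0.1 = 0.0905026.
P(B | observation) = 0.00282234 / 0.0905026 = 0.0311852.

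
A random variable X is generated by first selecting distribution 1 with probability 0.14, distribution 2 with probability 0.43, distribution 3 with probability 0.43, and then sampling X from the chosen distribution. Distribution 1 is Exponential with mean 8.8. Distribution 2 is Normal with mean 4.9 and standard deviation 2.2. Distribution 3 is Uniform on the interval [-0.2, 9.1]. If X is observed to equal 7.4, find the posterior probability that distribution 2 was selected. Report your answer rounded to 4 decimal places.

0.4350

Likelihoods f(7.4 | ·): 1: 0.0490134; 2: 0.0950781; 3: 0.107527.
Posterior ∝ prior × likelihood. Numerator for 2: 0.43·0.0950781 = 0.0408836.
Normalizing constant: 0.14·0.0490134 + 0.43·0.0950781 + 0.43·0.107527 = 0.093982.
P(2 | observation) = 0.0408836 / 0.093982 = 0.435015.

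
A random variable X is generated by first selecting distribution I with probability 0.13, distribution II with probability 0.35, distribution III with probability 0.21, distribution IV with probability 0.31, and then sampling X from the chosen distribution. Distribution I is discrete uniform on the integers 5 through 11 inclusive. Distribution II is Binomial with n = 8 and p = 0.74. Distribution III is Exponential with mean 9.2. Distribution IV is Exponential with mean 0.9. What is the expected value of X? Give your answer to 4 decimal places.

Component means — I: 8; II: 5.92; III: 9.2; IV: 0.9.
E[X] = 0.13·8 + 0.35·5.92 + 0.21·9.2 + 0.31·0.9 = 5.323.

5.3230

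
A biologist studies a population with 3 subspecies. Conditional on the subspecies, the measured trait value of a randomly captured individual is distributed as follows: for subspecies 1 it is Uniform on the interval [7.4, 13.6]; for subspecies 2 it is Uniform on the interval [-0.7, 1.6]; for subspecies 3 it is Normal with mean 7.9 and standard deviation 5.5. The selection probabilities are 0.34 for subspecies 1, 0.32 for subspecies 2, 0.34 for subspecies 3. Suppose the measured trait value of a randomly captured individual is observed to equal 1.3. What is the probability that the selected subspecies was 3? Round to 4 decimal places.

0.0794

Likelihoods f(1.3 | ·): 1: 0; 2: 0.434783; 3: 0.0353066.
Posterior ∝ prior × likelihood. Numerator for 3: 0.34·0.0353066 = 0.0120042.
Normalizing constant: 0.34·0 + 0.32·0.434783 + 0.34·0.0353066 = 0.151135.
P(3 | observation) = 0.0120042 / 0.151135 = 0.0794274.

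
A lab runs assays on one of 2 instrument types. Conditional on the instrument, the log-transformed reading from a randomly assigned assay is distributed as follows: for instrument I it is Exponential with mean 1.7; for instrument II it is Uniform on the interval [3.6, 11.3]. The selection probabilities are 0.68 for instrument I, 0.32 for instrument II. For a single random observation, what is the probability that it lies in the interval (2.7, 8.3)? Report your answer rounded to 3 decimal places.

0.329

Conditional on each instrument, P(2.7 < X < 8.3): I: 0.196707; II: 0.61039.
By total probability, P(2.7 < X < 8.3) = 0.68·0.196707 + 0.32·0.61039 = 0.329085.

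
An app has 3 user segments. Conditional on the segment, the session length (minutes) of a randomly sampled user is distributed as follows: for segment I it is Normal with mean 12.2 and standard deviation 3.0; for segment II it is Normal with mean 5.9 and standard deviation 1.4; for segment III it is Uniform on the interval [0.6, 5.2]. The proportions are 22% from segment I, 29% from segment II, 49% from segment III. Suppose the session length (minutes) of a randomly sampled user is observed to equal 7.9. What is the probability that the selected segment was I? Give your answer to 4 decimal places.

Likelihoods f(7.9 | ·): I: 0.0476071; II: 0.102713; III: 0.
Posterior ∝ prior × likelihood. Numerator for I: 0.22·0.0476071 = 0.0104736.
Normalizing constant: 0.22·0.0476071 + 0.29·0.102713 + 0.49·0 = 0.0402603.
P(I | observation) = 0.0104736 / 0.0402603 = 0.260146.

0.2601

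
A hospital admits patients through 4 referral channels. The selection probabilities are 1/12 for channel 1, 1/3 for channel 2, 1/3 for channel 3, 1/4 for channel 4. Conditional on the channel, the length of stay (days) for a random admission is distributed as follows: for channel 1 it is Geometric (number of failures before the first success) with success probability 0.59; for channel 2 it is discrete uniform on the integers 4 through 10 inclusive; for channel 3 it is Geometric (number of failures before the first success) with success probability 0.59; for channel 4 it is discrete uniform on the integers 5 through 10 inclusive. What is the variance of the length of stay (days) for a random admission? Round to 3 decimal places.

Per component, 1: μ=0.694915, E[X²]=1.66073; 2: μ=7, E[X²]=53; 3: μ=0.694915, E[X²]=1.66073; 4: μ=7.5, E[X²]=59.1667.
E[X] = 0.0833333·0.694915 + 0.333333·7 + 0.333333·0.694915 + 0.25·7.5 = 4.49788.
E[X²] = 0.0833333·1.66073 + 0.333333·53 + 0.333333·1.66073 + 0.25·59.1667 = 33.1503.
Var(X) = E[X²] − (E[X])² = 33.1503 − 20.2309 = 12.9194.

12.919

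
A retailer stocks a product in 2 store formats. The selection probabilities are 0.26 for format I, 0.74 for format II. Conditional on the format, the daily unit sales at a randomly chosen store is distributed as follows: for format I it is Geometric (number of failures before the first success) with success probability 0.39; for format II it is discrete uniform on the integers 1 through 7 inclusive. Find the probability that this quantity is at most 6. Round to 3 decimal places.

Conditional on each format, P(X ≤ 6): I: 0.968573; II: 0.857143.
By total probability, P(X ≤ 6) = 0.26·0.968573 + 0.74·0.857143 = 0.886115.

0.886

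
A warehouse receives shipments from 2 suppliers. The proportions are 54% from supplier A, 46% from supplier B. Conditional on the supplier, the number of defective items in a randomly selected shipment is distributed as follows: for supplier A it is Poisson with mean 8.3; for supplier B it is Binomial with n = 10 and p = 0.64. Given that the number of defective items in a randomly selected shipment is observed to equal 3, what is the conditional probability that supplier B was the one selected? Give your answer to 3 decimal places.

0.470

Likelihoods P(X=3 | ·): A: 0.0236831; B: 0.0246512.
Posterior ∝ prior × likelihood. Numerator for B: 0.46·0.0246512 = 0.0113396.
Normalizing constant: 0.54·0.0236831 + 0.46·0.0246512 = 0.0241285.
P(B | observation) = 0.0113396 / 0.0241285 = 0.469967.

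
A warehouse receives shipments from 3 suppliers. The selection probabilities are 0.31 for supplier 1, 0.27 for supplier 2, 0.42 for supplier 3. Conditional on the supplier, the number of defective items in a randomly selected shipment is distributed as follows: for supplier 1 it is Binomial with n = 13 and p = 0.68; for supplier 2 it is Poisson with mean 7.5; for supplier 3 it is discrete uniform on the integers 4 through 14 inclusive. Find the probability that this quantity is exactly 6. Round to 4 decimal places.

0.0932

Conditional on each supplier, P(X = 6): 1: 0.0582936; 2: 0.136718; 3: 0.0909091.
By total probability, P(X = 6) = 0.31·0.0582936 + 0.27·0.136718 + 0.42·0.0909091 = 0.0931667.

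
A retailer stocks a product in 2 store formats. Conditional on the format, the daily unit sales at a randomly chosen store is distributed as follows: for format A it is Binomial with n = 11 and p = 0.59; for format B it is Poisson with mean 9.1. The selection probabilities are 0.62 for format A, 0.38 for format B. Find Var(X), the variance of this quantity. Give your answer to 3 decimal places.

Per component, A: μ=6.49, E[X²]=44.781; B: μ=9.1, E[X²]=91.91.
E[X] = 0.62·6.49 + 0.38·9.1 = 7.4818.
E[X²] = 0.62·44.781 + 0.38·91.91 = 62.69.
Var(X) = E[X²] − (E[X])² = 62.69 − 55.9773 = 6.71269.

6.713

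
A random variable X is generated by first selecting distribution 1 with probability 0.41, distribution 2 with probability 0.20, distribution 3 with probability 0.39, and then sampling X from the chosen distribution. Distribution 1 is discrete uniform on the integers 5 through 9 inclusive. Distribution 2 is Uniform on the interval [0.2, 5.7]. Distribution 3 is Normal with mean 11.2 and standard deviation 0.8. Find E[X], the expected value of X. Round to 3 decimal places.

Component means — 1: 7; 2: 2.95; 3: 11.2.
E[X] = 0.41·7 + 0.2·2.95 + 0.39·11.2 = 7.828.

7.828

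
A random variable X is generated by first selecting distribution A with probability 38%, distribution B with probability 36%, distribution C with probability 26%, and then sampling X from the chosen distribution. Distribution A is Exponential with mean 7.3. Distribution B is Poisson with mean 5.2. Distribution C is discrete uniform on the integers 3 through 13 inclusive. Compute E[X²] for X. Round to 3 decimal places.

71.347

For each component E[X²] = Var + (mean)², giving A: 106.58; B: 32.24; C: 74.
Overall E[X²] = 0.38·106.58 + 0.36·32.24 + 0.26·74 = 71.3468.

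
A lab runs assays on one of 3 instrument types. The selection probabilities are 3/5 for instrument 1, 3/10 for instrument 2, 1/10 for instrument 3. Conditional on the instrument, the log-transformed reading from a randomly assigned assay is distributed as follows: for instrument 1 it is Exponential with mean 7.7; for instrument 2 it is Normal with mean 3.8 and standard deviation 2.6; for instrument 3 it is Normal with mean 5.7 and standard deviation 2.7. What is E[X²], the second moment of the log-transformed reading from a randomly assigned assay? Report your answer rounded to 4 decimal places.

81.4860

For each component E[X²] = Var + (mean)², giving 1: 118.58; 2: 21.2; 3: 39.78.
Overall E[X²] = 0.6·118.58 + 0.3·21.2 + 0.1·39.78 = 81.486.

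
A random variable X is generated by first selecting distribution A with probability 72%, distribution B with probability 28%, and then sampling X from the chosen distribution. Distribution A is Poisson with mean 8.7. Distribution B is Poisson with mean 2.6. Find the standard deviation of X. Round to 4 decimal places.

Per component, A: μ=8.7, E[X²]=84.39; B: μ=2.6, E[X²]=9.36.
E[X] = 0.72·8.7 + 0.28·2.6 = 6.992.
E[X²] = 0.72·84.39 + 0.28·9.36 = 63.3816.
Var(X) = E[X²] − (E[X])² = 63.3816 − 48.8881 = 14.4935.
SD(X) = √14.4935 = 3.80704.

3.8070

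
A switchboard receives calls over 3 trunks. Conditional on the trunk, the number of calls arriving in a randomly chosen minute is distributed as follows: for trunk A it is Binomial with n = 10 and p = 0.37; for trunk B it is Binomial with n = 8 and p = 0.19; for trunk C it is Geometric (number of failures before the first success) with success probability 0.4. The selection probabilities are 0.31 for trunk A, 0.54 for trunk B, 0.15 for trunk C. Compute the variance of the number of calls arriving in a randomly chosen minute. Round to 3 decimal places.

2.971

Per component, A: μ=3.7, E[X²]=16.021; B: μ=1.52, E[X²]=3.5416; C: μ=1.5, E[X²]=6.
E[X] = 0.31·3.7 + 0.54·1.52 + 0.15·1.5 = 2.1928.
E[X²] = 0.31·16.021 + 0.54·3.5416 + 0.15·6 = 7.77897.
Var(X) = E[X²] − (E[X])² = 7.77897 − 4.80837 = 2.9706.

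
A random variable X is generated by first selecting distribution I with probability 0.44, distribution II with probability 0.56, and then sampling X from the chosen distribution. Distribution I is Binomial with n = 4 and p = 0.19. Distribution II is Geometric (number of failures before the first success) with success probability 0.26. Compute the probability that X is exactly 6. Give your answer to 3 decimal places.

Conditional on each component, P(X = 6): I: 0; II: 0.0426937.
By total probability, P(X = 6) = 0.44·0 + 0.56·0.0426937 = 0.0239085.

0.024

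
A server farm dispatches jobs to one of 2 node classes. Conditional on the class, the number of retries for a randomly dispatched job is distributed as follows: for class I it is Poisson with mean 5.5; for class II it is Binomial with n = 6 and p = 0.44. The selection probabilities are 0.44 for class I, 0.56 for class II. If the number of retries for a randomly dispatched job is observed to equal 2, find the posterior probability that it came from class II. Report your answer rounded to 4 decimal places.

0.8547

Likelihoods P(X=2 | ·): I: 0.0618124; II: 0.285594.
Posterior ∝ prior × likelihood. Numerator for II: 0.56·0.285594 = 0.159933.
Normalizing constant: 0.44·0.0618124 + 0.56·0.285594 = 0.18713.
P(II | observation) = 0.159933 / 0.18713 = 0.85466.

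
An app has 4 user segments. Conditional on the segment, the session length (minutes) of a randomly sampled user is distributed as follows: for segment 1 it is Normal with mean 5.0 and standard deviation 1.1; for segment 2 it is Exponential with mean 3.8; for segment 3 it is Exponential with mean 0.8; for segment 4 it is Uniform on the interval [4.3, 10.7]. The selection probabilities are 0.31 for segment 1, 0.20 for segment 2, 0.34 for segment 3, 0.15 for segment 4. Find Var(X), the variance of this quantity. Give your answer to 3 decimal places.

9.544

Per component, 1: μ=5, E[X²]=26.21; 2: μ=3.8, E[X²]=28.88; 3: μ=0.8, E[X²]=1.28; 4: μ=7.5, E[X²]=59.6633.
E[X] = 0.31·5 + 0.2·3.8 + 0.34·0.8 + 0.15·7.5 = 3.707.
E[X²] = 0.31·26.21 + 0.2·28.88 + 0.34·1.28 + 0.15·59.6633 = 23.2858.
Var(X) = E[X²] − (E[X])² = 23.2858 − 13.7418 = 9.54395.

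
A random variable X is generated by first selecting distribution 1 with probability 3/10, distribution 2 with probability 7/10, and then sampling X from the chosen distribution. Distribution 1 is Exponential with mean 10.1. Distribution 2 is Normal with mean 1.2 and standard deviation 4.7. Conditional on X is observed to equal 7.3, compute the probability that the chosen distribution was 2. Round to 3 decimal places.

0.640

Likelihoods f(7.3 | ·): 1: 0.0480599; 2: 0.0365623.
Posterior ∝ prior × likelihood. Numerator for 2: 0.7·0.0365623 = 0.0255936.
Normalizing constant: 0.3·0.0480599 + 0.7·0.0365623 = 0.0400116.
P(2 | observation) = 0.0255936 / 0.0400116 = 0.639655.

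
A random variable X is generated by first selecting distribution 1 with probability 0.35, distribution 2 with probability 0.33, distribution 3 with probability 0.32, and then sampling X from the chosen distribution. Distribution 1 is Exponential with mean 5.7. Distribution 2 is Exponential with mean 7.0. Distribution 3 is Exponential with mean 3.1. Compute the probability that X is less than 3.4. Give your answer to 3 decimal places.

0.497

Conditional on each component, P(X < 3.4): 1: 0.449259; 2: 0.384742; 3: 0.666053.
By total probability, P(X < 3.4) = 0.35·0.449259 + 0.33·0.384742 + 0.32·0.666053 = 0.497343.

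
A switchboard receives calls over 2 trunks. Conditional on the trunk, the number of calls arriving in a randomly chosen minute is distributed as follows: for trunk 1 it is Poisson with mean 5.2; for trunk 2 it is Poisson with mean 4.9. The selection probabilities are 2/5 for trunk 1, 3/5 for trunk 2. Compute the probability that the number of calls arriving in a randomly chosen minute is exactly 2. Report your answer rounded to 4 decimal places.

Conditional on each trunk, P(X = 2): 1: 0.074584; 2: 0.0893962.
By total probability, P(X = 2) = 0.4·0.074584 + 0.6·0.0893962 = 0.0834713.

0.0835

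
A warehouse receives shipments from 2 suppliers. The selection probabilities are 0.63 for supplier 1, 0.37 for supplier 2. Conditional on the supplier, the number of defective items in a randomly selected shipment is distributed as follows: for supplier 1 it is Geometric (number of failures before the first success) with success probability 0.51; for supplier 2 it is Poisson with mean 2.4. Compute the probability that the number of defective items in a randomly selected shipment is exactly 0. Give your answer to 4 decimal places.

Conditional on each supplier, P(X = 0): 1: 0.51; 2: 0.090718.
By total probability, P(X = 0) = 0.63·0.51 + 0.37·0.090718 = 0.354866.

0.3549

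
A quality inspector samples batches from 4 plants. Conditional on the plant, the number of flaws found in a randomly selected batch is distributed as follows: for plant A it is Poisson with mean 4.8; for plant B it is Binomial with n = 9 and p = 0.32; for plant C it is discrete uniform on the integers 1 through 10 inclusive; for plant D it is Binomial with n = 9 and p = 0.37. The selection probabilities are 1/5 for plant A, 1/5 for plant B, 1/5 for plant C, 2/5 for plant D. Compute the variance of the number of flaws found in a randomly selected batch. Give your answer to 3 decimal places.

Per component, A: μ=4.8, E[X²]=27.84; B: μ=2.88, E[X²]=10.2528; C: μ=5.5, E[X²]=38.5; D: μ=3.33, E[X²]=13.1868.
E[X] = 0.2·4.8 + 0.2·2.88 + 0.2·5.5 + 0.4·3.33 = 3.968.
E[X²] = 0.2·27.84 + 0.2·10.2528 + 0.2·38.5 + 0.4·13.1868 = 20.5933.
Var(X) = E[X²] − (E[X])² = 20.5933 − 15.745 = 4.84826.

4.848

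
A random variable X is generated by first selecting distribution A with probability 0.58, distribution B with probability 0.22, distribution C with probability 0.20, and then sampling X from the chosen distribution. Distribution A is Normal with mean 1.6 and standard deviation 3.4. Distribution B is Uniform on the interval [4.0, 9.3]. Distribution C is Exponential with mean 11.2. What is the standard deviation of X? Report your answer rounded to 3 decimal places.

6.868

Per component, A: μ=1.6, E[X²]=14.12; B: μ=6.65, E[X²]=46.5633; C: μ=11.2, E[X²]=250.88.
E[X] = 0.58·1.6 + 0.22·6.65 + 0.2·11.2 = 4.631.
E[X²] = 0.58·14.12 + 0.22·46.5633 + 0.2·250.88 = 68.6095.
Var(X) = E[X²] − (E[X])² = 68.6095 − 21.4462 = 47.1634.
SD(X) = √47.1634 = 6.86756.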